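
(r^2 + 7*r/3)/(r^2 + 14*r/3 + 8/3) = r*(3*r + 7)/(3*r^2 + 14*r + 8)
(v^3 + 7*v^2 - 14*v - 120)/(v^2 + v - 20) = v + 6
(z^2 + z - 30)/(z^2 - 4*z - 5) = (z + 6)/(z + 1)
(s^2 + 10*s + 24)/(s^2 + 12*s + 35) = (s^2 + 10*s + 24)/(s^2 + 12*s + 35)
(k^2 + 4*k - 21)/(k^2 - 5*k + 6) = (k + 7)/(k - 2)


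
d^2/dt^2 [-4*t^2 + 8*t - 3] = -8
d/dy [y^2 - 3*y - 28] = 2*y - 3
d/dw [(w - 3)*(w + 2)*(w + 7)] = 3*w^2 + 12*w - 13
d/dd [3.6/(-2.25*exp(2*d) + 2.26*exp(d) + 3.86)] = (16.2*exp(d) - 8.136)*exp(d)/(-2.25*exp(2*d) + 2.26*exp(d) + 3.86)^2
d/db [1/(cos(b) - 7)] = sin(b)/(cos(b) - 7)^2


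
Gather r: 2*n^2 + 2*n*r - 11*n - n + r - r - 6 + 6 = 2*n^2 + 2*n*r - 12*n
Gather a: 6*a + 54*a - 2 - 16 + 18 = 60*a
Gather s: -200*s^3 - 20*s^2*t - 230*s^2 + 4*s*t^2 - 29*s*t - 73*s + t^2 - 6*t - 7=-200*s^3 + s^2*(-20*t - 230) + s*(4*t^2 - 29*t - 73) + t^2 - 6*t - 7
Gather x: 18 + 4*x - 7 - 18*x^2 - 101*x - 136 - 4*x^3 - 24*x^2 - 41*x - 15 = -4*x^3 - 42*x^2 - 138*x - 140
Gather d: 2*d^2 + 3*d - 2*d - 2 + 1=2*d^2 + d - 1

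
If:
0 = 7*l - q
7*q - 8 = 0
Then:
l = 8/49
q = 8/7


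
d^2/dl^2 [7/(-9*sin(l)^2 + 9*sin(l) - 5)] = 63*(36*sin(l)^4 - 27*sin(l)^3 - 65*sin(l)^2 + 59*sin(l) - 8)/(9*sin(l)^2 - 9*sin(l) + 5)^3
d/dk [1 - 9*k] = -9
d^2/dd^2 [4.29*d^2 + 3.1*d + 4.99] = 8.58000000000000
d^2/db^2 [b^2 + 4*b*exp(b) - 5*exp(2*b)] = 4*b*exp(b) - 20*exp(2*b) + 8*exp(b) + 2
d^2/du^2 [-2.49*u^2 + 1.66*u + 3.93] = -4.98000000000000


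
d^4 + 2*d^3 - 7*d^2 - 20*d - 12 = (d - 3)*(d + 1)*(d + 2)^2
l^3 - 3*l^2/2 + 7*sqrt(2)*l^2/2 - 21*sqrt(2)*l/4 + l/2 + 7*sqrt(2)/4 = (l - 1)*(l - 1/2)*(l + 7*sqrt(2)/2)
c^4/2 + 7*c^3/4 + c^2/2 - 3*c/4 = c*(c/2 + 1/2)*(c - 1/2)*(c + 3)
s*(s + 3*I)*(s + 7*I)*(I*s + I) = I*s^4 - 10*s^3 + I*s^3 - 10*s^2 - 21*I*s^2 - 21*I*s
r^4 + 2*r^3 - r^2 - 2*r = r*(r - 1)*(r + 1)*(r + 2)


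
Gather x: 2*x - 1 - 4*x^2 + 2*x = -4*x^2 + 4*x - 1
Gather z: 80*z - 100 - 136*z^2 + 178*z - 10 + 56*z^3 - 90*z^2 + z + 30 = 56*z^3 - 226*z^2 + 259*z - 80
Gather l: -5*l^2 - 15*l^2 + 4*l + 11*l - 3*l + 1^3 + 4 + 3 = -20*l^2 + 12*l + 8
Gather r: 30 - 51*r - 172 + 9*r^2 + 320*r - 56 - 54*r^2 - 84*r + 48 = -45*r^2 + 185*r - 150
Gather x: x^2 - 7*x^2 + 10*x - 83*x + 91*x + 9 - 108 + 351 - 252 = -6*x^2 + 18*x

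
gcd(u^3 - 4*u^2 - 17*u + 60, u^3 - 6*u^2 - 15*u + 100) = u^2 - u - 20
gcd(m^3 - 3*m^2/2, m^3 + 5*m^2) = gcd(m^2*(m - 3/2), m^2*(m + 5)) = m^2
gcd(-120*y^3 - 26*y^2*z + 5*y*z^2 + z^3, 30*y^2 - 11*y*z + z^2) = 5*y - z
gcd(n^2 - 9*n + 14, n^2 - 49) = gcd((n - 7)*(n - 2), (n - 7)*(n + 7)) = n - 7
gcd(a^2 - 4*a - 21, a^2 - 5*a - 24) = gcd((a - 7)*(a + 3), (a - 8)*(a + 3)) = a + 3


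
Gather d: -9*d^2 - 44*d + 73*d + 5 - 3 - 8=-9*d^2 + 29*d - 6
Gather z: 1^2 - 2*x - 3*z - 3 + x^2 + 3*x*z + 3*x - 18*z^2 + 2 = x^2 + x - 18*z^2 + z*(3*x - 3)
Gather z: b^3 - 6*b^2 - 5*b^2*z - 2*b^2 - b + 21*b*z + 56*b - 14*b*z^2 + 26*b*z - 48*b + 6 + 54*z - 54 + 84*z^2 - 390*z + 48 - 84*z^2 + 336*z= b^3 - 8*b^2 - 14*b*z^2 + 7*b + z*(-5*b^2 + 47*b)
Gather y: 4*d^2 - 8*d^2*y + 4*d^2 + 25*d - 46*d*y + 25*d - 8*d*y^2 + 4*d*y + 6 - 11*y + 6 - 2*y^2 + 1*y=8*d^2 + 50*d + y^2*(-8*d - 2) + y*(-8*d^2 - 42*d - 10) + 12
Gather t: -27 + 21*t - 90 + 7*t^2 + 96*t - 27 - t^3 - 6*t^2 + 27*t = -t^3 + t^2 + 144*t - 144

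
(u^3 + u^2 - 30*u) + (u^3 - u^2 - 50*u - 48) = 2*u^3 - 80*u - 48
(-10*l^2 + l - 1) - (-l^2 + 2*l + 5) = -9*l^2 - l - 6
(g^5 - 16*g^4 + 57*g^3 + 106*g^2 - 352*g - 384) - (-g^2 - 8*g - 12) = g^5 - 16*g^4 + 57*g^3 + 107*g^2 - 344*g - 372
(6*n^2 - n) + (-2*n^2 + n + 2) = 4*n^2 + 2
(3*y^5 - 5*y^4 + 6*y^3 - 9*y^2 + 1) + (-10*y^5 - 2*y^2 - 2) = -7*y^5 - 5*y^4 + 6*y^3 - 11*y^2 - 1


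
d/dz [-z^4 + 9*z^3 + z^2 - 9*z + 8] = -4*z^3 + 27*z^2 + 2*z - 9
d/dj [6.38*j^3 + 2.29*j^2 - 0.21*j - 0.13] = 19.14*j^2 + 4.58*j - 0.21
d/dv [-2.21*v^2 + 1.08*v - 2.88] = 1.08 - 4.42*v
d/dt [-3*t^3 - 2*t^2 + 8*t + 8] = -9*t^2 - 4*t + 8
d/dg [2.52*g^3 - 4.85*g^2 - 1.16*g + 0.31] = 7.56*g^2 - 9.7*g - 1.16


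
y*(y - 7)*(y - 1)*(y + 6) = y^4 - 2*y^3 - 41*y^2 + 42*y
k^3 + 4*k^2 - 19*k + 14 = (k - 2)*(k - 1)*(k + 7)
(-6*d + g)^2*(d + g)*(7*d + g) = 252*d^4 + 204*d^3*g - 53*d^2*g^2 - 4*d*g^3 + g^4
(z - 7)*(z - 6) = z^2 - 13*z + 42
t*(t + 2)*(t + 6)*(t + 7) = t^4 + 15*t^3 + 68*t^2 + 84*t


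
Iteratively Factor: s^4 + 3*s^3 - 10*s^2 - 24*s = (s - 3)*(s^3 + 6*s^2 + 8*s) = (s - 3)*(s + 4)*(s^2 + 2*s) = s*(s - 3)*(s + 4)*(s + 2)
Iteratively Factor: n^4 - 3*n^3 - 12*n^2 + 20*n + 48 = (n - 4)*(n^3 + n^2 - 8*n - 12) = (n - 4)*(n + 2)*(n^2 - n - 6) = (n - 4)*(n + 2)^2*(n - 3)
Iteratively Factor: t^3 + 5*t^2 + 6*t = (t + 3)*(t^2 + 2*t) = (t + 2)*(t + 3)*(t)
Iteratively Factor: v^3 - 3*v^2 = (v)*(v^2 - 3*v) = v^2*(v - 3)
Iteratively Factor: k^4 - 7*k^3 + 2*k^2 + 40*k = (k + 2)*(k^3 - 9*k^2 + 20*k) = k*(k + 2)*(k^2 - 9*k + 20) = k*(k - 4)*(k + 2)*(k - 5)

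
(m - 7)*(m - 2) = m^2 - 9*m + 14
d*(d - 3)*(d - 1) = d^3 - 4*d^2 + 3*d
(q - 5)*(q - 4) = q^2 - 9*q + 20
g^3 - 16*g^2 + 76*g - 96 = (g - 8)*(g - 6)*(g - 2)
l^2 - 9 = (l - 3)*(l + 3)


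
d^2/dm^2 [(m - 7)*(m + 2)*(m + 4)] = 6*m - 2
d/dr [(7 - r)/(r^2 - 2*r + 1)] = (r - 13)/(r^3 - 3*r^2 + 3*r - 1)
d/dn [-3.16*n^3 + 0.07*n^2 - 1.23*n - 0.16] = -9.48*n^2 + 0.14*n - 1.23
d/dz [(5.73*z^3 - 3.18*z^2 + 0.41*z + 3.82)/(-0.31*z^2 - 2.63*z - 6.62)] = (-1.7763*z^4 - 30.1398*z^3 - 105.3073*z^2 + 44.4716*z + 7.3324)/(0.0961*z^4 + 1.6306*z^3 + 11.0213*z^2 + 34.8212*z + 43.8244)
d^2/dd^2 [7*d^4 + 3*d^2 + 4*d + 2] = 84*d^2 + 6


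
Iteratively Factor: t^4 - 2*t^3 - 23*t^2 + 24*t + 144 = (t + 3)*(t^3 - 5*t^2 - 8*t + 48) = (t - 4)*(t + 3)*(t^2 - t - 12) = (t - 4)^2*(t + 3)*(t + 3)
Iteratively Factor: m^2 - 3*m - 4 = (m - 4)*(m + 1)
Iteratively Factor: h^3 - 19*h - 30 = (h + 3)*(h^2 - 3*h - 10) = (h + 2)*(h + 3)*(h - 5)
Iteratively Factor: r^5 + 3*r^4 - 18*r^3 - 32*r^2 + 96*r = (r)*(r^4 + 3*r^3 - 18*r^2 - 32*r + 96) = r*(r - 2)*(r^3 + 5*r^2 - 8*r - 48) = r*(r - 3)*(r - 2)*(r^2 + 8*r + 16) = r*(r - 3)*(r - 2)*(r + 4)*(r + 4)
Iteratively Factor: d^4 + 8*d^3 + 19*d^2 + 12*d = (d + 4)*(d^3 + 4*d^2 + 3*d) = (d + 1)*(d + 4)*(d^2 + 3*d) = d*(d + 1)*(d + 4)*(d + 3)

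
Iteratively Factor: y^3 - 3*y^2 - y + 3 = (y + 1)*(y^2 - 4*y + 3) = (y - 1)*(y + 1)*(y - 3)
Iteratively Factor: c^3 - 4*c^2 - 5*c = (c)*(c^2 - 4*c - 5) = c*(c + 1)*(c - 5)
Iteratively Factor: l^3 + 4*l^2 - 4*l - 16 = (l + 4)*(l^2 - 4) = (l - 2)*(l + 4)*(l + 2)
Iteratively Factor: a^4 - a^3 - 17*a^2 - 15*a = (a)*(a^3 - a^2 - 17*a - 15) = a*(a - 5)*(a^2 + 4*a + 3) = a*(a - 5)*(a + 1)*(a + 3)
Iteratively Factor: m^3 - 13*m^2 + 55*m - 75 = (m - 5)*(m^2 - 8*m + 15) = (m - 5)^2*(m - 3)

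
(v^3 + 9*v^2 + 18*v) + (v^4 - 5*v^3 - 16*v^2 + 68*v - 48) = v^4 - 4*v^3 - 7*v^2 + 86*v - 48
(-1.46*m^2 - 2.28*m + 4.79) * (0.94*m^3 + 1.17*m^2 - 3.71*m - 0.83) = -1.3724*m^5 - 3.8514*m^4 + 7.2516*m^3 + 15.2749*m^2 - 15.8785*m - 3.9757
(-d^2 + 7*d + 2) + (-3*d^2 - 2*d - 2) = -4*d^2 + 5*d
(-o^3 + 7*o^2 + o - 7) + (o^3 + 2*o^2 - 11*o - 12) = 9*o^2 - 10*o - 19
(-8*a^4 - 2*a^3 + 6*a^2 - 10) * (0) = 0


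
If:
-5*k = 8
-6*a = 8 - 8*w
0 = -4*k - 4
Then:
No Solution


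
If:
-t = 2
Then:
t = -2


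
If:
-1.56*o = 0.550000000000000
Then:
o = -0.35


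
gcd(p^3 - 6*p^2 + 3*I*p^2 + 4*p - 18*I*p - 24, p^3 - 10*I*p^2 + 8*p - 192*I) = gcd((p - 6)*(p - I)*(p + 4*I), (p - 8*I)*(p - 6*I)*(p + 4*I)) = p + 4*I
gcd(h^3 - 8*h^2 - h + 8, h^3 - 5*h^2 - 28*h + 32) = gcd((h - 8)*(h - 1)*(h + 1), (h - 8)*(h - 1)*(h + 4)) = h^2 - 9*h + 8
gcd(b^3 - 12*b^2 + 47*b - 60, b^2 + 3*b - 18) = b - 3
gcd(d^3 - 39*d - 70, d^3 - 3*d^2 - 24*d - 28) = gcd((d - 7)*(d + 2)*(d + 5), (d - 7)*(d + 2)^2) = d^2 - 5*d - 14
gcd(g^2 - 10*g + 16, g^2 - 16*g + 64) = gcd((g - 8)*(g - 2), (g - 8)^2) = g - 8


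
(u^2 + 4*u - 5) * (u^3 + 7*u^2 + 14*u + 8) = u^5 + 11*u^4 + 37*u^3 + 29*u^2 - 38*u - 40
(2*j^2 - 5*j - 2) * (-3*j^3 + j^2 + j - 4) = -6*j^5 + 17*j^4 + 3*j^3 - 15*j^2 + 18*j + 8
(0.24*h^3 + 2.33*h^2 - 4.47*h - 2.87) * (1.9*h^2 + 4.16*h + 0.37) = 0.456*h^5 + 5.4254*h^4 + 1.2886*h^3 - 23.1861*h^2 - 13.5931*h - 1.0619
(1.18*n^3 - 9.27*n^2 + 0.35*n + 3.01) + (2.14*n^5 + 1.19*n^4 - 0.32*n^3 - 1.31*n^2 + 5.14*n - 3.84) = 2.14*n^5 + 1.19*n^4 + 0.86*n^3 - 10.58*n^2 + 5.49*n - 0.83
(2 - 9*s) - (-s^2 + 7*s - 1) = s^2 - 16*s + 3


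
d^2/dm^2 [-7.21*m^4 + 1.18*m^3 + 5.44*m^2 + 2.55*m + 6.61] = -86.52*m^2 + 7.08*m + 10.88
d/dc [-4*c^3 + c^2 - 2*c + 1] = -12*c^2 + 2*c - 2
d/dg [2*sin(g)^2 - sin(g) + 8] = (4*sin(g) - 1)*cos(g)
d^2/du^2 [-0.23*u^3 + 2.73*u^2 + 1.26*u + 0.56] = 5.46 - 1.38*u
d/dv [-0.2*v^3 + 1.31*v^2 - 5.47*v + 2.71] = -0.6*v^2 + 2.62*v - 5.47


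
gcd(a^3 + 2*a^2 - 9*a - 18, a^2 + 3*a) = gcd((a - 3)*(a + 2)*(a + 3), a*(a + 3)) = a + 3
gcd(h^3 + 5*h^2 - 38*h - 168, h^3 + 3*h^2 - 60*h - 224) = h^2 + 11*h + 28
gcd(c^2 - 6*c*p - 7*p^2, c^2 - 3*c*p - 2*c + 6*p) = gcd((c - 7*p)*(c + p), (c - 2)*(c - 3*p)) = 1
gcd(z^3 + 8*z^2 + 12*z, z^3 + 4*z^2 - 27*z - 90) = z + 6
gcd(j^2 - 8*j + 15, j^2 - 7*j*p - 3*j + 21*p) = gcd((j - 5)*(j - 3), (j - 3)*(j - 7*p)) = j - 3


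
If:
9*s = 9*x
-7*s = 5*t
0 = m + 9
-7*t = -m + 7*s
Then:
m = -9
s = 45/14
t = -9/2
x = 45/14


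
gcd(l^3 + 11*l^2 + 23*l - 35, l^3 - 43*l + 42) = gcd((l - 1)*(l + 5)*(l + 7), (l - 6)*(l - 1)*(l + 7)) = l^2 + 6*l - 7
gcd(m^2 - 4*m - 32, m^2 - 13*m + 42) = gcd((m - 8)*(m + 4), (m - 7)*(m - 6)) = 1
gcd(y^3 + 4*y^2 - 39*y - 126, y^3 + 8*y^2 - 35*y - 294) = y^2 + y - 42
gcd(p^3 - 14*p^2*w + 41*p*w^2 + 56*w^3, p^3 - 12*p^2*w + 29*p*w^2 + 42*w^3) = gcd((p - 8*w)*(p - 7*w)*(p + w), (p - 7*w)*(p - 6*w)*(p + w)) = p^2 - 6*p*w - 7*w^2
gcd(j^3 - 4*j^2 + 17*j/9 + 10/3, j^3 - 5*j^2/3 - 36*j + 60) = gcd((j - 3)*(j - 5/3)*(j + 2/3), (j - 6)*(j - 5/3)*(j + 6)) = j - 5/3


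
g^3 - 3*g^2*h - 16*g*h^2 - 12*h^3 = (g - 6*h)*(g + h)*(g + 2*h)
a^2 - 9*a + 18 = (a - 6)*(a - 3)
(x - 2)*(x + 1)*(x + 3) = x^3 + 2*x^2 - 5*x - 6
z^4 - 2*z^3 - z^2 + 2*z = z*(z - 2)*(z - 1)*(z + 1)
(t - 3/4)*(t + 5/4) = t^2 + t/2 - 15/16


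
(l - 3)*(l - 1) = l^2 - 4*l + 3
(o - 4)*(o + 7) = o^2 + 3*o - 28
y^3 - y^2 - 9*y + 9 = (y - 3)*(y - 1)*(y + 3)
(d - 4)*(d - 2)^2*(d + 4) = d^4 - 4*d^3 - 12*d^2 + 64*d - 64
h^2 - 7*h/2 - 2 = (h - 4)*(h + 1/2)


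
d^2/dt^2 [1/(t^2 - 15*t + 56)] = 2*(-t^2 + 15*t + (2*t - 15)^2 - 56)/(t^2 - 15*t + 56)^3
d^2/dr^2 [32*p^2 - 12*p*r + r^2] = 2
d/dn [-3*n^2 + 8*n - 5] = 8 - 6*n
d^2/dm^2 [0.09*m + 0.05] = 0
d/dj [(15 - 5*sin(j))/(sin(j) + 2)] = -25*cos(j)/(sin(j) + 2)^2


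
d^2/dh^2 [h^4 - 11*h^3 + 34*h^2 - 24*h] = 12*h^2 - 66*h + 68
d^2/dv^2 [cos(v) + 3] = -cos(v)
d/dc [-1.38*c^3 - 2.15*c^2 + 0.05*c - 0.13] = -4.14*c^2 - 4.3*c + 0.05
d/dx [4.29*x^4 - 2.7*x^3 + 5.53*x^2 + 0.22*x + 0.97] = 17.16*x^3 - 8.1*x^2 + 11.06*x + 0.22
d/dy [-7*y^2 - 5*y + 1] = -14*y - 5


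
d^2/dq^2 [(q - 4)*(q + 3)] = 2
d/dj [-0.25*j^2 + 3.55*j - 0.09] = 3.55 - 0.5*j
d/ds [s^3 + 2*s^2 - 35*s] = 3*s^2 + 4*s - 35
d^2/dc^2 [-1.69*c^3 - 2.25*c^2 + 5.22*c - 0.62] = -10.14*c - 4.5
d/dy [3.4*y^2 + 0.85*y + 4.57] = 6.8*y + 0.85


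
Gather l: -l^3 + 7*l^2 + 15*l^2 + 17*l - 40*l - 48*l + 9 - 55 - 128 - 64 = -l^3 + 22*l^2 - 71*l - 238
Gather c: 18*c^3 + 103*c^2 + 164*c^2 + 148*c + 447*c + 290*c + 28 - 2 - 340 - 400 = 18*c^3 + 267*c^2 + 885*c - 714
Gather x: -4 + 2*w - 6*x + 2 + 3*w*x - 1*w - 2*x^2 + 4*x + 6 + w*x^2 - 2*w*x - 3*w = -2*w + x^2*(w - 2) + x*(w - 2) + 4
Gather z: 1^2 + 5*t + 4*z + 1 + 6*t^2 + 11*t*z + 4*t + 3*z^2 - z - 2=6*t^2 + 9*t + 3*z^2 + z*(11*t + 3)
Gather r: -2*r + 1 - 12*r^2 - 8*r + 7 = -12*r^2 - 10*r + 8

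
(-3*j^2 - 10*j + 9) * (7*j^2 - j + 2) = -21*j^4 - 67*j^3 + 67*j^2 - 29*j + 18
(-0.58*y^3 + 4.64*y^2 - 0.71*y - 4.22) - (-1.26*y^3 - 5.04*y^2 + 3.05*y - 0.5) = 0.68*y^3 + 9.68*y^2 - 3.76*y - 3.72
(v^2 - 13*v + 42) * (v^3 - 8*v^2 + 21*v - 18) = v^5 - 21*v^4 + 167*v^3 - 627*v^2 + 1116*v - 756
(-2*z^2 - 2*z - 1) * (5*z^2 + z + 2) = -10*z^4 - 12*z^3 - 11*z^2 - 5*z - 2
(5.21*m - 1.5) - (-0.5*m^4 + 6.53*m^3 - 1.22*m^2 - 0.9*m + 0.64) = 0.5*m^4 - 6.53*m^3 + 1.22*m^2 + 6.11*m - 2.14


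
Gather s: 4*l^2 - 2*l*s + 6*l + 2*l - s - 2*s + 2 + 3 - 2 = 4*l^2 + 8*l + s*(-2*l - 3) + 3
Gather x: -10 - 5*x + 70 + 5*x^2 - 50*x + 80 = 5*x^2 - 55*x + 140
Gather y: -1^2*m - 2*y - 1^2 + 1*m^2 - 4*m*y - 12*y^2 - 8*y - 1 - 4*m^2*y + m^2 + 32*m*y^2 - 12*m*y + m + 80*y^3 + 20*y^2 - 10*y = 2*m^2 + 80*y^3 + y^2*(32*m + 8) + y*(-4*m^2 - 16*m - 20) - 2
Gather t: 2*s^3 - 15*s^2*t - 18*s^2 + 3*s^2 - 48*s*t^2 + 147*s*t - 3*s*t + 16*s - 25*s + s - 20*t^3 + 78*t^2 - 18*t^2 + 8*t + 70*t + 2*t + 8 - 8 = 2*s^3 - 15*s^2 - 8*s - 20*t^3 + t^2*(60 - 48*s) + t*(-15*s^2 + 144*s + 80)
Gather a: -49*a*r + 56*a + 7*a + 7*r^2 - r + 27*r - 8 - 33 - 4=a*(63 - 49*r) + 7*r^2 + 26*r - 45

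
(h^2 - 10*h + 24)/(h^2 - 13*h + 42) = (h - 4)/(h - 7)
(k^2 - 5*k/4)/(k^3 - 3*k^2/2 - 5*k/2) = (5 - 4*k)/(2*(-2*k^2 + 3*k + 5))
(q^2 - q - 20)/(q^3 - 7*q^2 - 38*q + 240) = (q + 4)/(q^2 - 2*q - 48)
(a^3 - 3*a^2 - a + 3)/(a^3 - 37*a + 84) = (a^2 - 1)/(a^2 + 3*a - 28)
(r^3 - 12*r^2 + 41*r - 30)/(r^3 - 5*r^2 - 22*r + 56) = (r^3 - 12*r^2 + 41*r - 30)/(r^3 - 5*r^2 - 22*r + 56)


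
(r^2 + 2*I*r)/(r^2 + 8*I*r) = (r + 2*I)/(r + 8*I)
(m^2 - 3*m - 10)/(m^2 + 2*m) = (m - 5)/m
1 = 1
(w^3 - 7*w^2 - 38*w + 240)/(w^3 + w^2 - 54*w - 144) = (w - 5)/(w + 3)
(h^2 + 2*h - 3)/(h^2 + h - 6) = (h - 1)/(h - 2)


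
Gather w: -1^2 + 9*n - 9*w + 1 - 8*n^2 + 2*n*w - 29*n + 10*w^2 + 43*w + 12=-8*n^2 - 20*n + 10*w^2 + w*(2*n + 34) + 12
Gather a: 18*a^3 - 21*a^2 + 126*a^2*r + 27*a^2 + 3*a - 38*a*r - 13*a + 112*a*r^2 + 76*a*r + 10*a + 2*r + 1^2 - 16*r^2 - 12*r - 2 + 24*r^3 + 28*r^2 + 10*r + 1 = 18*a^3 + a^2*(126*r + 6) + a*(112*r^2 + 38*r) + 24*r^3 + 12*r^2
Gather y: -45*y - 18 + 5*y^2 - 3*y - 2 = 5*y^2 - 48*y - 20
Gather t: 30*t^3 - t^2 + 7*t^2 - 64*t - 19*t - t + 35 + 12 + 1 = 30*t^3 + 6*t^2 - 84*t + 48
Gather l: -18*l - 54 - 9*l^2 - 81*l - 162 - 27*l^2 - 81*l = -36*l^2 - 180*l - 216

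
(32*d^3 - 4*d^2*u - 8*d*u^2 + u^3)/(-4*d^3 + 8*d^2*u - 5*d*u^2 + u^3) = (-16*d^2 - 6*d*u + u^2)/(2*d^2 - 3*d*u + u^2)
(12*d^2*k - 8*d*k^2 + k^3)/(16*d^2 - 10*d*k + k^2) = k*(6*d - k)/(8*d - k)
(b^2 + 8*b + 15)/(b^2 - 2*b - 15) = (b + 5)/(b - 5)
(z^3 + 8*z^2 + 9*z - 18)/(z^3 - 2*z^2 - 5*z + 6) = (z^2 + 9*z + 18)/(z^2 - z - 6)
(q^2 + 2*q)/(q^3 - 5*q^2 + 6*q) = (q + 2)/(q^2 - 5*q + 6)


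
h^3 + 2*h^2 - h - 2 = (h - 1)*(h + 1)*(h + 2)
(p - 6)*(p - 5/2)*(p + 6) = p^3 - 5*p^2/2 - 36*p + 90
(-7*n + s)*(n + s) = -7*n^2 - 6*n*s + s^2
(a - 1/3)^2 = a^2 - 2*a/3 + 1/9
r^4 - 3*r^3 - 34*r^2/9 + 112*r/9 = r*(r - 8/3)*(r - 7/3)*(r + 2)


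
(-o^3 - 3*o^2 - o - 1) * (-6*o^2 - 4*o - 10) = 6*o^5 + 22*o^4 + 28*o^3 + 40*o^2 + 14*o + 10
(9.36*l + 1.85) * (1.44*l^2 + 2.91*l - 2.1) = 13.4784*l^3 + 29.9016*l^2 - 14.2725*l - 3.885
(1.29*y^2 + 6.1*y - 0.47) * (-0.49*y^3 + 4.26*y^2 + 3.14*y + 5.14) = -0.6321*y^5 + 2.5064*y^4 + 30.2669*y^3 + 23.7824*y^2 + 29.8782*y - 2.4158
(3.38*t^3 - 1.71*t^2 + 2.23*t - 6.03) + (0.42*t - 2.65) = 3.38*t^3 - 1.71*t^2 + 2.65*t - 8.68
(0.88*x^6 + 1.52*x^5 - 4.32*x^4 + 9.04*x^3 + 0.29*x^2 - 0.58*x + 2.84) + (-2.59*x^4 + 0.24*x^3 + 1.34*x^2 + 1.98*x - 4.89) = 0.88*x^6 + 1.52*x^5 - 6.91*x^4 + 9.28*x^3 + 1.63*x^2 + 1.4*x - 2.05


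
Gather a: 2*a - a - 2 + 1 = a - 1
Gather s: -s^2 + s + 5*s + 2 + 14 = -s^2 + 6*s + 16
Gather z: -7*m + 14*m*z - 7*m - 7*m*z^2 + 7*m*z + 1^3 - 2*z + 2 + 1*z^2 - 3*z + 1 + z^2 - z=-14*m + z^2*(2 - 7*m) + z*(21*m - 6) + 4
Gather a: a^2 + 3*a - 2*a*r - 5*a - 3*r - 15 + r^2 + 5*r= a^2 + a*(-2*r - 2) + r^2 + 2*r - 15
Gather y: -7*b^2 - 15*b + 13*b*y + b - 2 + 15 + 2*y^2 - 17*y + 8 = -7*b^2 - 14*b + 2*y^2 + y*(13*b - 17) + 21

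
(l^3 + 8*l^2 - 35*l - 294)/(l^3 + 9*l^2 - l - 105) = (l^2 + l - 42)/(l^2 + 2*l - 15)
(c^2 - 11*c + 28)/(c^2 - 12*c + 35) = (c - 4)/(c - 5)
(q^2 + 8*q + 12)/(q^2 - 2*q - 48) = (q + 2)/(q - 8)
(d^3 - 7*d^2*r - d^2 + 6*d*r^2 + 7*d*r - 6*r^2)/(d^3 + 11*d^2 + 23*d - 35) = (d^2 - 7*d*r + 6*r^2)/(d^2 + 12*d + 35)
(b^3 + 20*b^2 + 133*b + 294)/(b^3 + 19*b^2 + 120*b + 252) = (b + 7)/(b + 6)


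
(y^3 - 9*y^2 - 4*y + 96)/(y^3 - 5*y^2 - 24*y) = (y - 4)/y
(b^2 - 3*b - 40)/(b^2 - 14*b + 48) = (b + 5)/(b - 6)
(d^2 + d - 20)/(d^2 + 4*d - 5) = (d - 4)/(d - 1)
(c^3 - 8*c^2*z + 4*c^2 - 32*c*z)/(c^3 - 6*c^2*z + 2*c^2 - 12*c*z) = (c^2 - 8*c*z + 4*c - 32*z)/(c^2 - 6*c*z + 2*c - 12*z)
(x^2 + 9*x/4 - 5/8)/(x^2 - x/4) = (x + 5/2)/x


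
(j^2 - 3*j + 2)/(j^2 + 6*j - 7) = (j - 2)/(j + 7)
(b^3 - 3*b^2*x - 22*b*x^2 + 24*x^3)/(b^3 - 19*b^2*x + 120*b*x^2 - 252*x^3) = (b^2 + 3*b*x - 4*x^2)/(b^2 - 13*b*x + 42*x^2)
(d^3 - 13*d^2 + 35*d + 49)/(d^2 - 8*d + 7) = (d^2 - 6*d - 7)/(d - 1)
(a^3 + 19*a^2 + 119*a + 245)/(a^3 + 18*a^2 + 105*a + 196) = (a + 5)/(a + 4)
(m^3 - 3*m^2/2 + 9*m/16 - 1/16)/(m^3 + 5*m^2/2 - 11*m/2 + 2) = (16*m^2 - 8*m + 1)/(8*(2*m^2 + 7*m - 4))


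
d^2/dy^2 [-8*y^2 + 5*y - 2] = -16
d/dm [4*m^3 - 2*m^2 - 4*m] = 12*m^2 - 4*m - 4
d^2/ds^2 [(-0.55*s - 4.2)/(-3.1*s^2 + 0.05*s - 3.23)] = ((0.55*s + 4.2)*(6.2*s - 0.05)*(12.4*s - 0.1) - (10.23*s + 25.985)*(3.1*s^2 - 0.05*s + 3.23))/(3.1*s^2 - 0.05*s + 3.23)^3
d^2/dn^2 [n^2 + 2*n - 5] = 2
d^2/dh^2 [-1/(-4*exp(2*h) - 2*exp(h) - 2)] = ((4*exp(h) + 1)^2*exp(h) - (8*exp(h) + 1)*(2*exp(2*h) + exp(h) + 1)/2)*exp(h)/(2*exp(2*h) + exp(h) + 1)^3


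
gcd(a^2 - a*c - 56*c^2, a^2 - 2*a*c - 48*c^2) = a - 8*c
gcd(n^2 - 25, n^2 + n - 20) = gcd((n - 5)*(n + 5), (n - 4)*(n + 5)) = n + 5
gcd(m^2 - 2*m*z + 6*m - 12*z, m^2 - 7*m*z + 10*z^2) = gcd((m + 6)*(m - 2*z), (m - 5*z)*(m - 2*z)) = -m + 2*z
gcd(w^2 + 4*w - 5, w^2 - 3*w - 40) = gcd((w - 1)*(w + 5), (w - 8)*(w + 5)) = w + 5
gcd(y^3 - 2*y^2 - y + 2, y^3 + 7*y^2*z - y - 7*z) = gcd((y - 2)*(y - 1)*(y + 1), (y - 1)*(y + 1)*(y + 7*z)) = y^2 - 1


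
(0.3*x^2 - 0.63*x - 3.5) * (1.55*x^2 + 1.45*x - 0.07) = 0.465*x^4 - 0.5415*x^3 - 6.3595*x^2 - 5.0309*x + 0.245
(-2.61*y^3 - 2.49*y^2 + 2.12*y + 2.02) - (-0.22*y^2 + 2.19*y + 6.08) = -2.61*y^3 - 2.27*y^2 - 0.0699999999999998*y - 4.06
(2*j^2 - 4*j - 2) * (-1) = -2*j^2 + 4*j + 2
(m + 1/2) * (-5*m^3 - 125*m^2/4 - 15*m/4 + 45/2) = -5*m^4 - 135*m^3/4 - 155*m^2/8 + 165*m/8 + 45/4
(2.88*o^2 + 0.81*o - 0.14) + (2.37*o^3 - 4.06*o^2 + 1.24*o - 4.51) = 2.37*o^3 - 1.18*o^2 + 2.05*o - 4.65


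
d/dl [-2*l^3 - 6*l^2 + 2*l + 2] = -6*l^2 - 12*l + 2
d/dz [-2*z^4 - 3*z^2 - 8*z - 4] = -8*z^3 - 6*z - 8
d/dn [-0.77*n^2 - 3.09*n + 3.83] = -1.54*n - 3.09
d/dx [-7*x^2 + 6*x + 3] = 6 - 14*x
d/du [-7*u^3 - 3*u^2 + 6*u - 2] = -21*u^2 - 6*u + 6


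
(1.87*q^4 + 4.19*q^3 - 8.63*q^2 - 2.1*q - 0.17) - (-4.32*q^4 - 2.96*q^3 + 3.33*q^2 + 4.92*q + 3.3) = 6.19*q^4 + 7.15*q^3 - 11.96*q^2 - 7.02*q - 3.47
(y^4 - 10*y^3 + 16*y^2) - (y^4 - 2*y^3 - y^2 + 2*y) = -8*y^3 + 17*y^2 - 2*y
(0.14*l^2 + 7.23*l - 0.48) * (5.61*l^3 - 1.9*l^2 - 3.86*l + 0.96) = 0.7854*l^5 + 40.2943*l^4 - 16.9702*l^3 - 26.8614*l^2 + 8.7936*l - 0.4608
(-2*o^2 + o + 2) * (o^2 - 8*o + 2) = -2*o^4 + 17*o^3 - 10*o^2 - 14*o + 4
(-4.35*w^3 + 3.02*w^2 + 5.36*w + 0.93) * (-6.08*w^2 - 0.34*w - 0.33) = 26.448*w^5 - 16.8826*w^4 - 32.1801*w^3 - 8.4734*w^2 - 2.085*w - 0.3069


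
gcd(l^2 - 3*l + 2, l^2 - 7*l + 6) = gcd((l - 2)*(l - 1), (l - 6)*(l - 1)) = l - 1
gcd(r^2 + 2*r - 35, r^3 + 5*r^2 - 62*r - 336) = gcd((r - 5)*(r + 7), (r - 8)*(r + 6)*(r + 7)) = r + 7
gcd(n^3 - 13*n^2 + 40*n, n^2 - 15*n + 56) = n - 8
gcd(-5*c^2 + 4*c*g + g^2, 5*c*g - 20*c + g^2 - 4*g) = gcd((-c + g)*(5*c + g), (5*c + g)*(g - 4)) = 5*c + g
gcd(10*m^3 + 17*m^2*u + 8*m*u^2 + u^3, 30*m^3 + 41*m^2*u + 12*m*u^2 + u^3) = 5*m^2 + 6*m*u + u^2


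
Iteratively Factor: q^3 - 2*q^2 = (q)*(q^2 - 2*q) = q^2*(q - 2)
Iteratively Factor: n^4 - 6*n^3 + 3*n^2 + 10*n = (n - 5)*(n^3 - n^2 - 2*n) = n*(n - 5)*(n^2 - n - 2) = n*(n - 5)*(n - 2)*(n + 1)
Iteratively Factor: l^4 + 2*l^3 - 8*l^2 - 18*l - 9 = (l - 3)*(l^3 + 5*l^2 + 7*l + 3) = (l - 3)*(l + 1)*(l^2 + 4*l + 3) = (l - 3)*(l + 1)^2*(l + 3)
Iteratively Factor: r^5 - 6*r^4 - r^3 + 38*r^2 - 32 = (r - 4)*(r^4 - 2*r^3 - 9*r^2 + 2*r + 8) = (r - 4)^2*(r^3 + 2*r^2 - r - 2) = (r - 4)^2*(r - 1)*(r^2 + 3*r + 2) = (r - 4)^2*(r - 1)*(r + 2)*(r + 1)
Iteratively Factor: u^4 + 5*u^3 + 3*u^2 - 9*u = (u + 3)*(u^3 + 2*u^2 - 3*u) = (u + 3)^2*(u^2 - u) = u*(u + 3)^2*(u - 1)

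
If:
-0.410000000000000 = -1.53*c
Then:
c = 0.27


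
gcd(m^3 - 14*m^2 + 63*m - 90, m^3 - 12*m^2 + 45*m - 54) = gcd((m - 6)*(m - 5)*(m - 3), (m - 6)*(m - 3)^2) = m^2 - 9*m + 18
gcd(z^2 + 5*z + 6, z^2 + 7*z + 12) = z + 3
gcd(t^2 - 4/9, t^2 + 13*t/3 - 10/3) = t - 2/3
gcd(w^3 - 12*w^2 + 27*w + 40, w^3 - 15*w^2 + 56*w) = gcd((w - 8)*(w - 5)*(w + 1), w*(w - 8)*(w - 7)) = w - 8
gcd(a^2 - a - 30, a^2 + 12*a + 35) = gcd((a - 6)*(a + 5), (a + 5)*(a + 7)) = a + 5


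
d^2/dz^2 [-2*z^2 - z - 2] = -4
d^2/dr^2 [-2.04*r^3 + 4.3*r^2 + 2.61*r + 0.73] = 8.6 - 12.24*r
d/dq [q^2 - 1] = 2*q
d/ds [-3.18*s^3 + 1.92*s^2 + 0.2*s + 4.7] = -9.54*s^2 + 3.84*s + 0.2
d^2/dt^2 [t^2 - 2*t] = 2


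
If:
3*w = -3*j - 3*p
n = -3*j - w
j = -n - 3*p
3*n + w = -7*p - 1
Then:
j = 4/19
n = -7/19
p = 1/19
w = -5/19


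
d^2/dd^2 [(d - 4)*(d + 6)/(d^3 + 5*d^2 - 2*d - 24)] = 2*(d^6 + 6*d^5 - 108*d^4 - 728*d^3 - 1008*d^2 - 288*d - 2496)/(d^9 + 15*d^8 + 69*d^7 - 7*d^6 - 858*d^5 - 1452*d^4 + 3160*d^3 + 8352*d^2 - 3456*d - 13824)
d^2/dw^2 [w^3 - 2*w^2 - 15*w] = 6*w - 4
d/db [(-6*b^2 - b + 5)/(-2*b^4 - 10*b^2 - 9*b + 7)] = ((12*b + 1)*(2*b^4 + 10*b^2 + 9*b - 7) - (6*b^2 + b - 5)*(8*b^3 + 20*b + 9))/(2*b^4 + 10*b^2 + 9*b - 7)^2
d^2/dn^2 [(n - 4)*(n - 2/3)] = 2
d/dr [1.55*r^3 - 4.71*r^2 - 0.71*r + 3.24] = 4.65*r^2 - 9.42*r - 0.71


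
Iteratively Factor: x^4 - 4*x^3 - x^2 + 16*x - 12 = (x + 2)*(x^3 - 6*x^2 + 11*x - 6) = (x - 2)*(x + 2)*(x^2 - 4*x + 3) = (x - 3)*(x - 2)*(x + 2)*(x - 1)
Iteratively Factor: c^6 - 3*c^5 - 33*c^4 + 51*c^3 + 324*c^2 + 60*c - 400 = (c - 5)*(c^5 + 2*c^4 - 23*c^3 - 64*c^2 + 4*c + 80) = (c - 5)*(c + 4)*(c^4 - 2*c^3 - 15*c^2 - 4*c + 20) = (c - 5)*(c + 2)*(c + 4)*(c^3 - 4*c^2 - 7*c + 10) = (c - 5)^2*(c + 2)*(c + 4)*(c^2 + c - 2) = (c - 5)^2*(c + 2)^2*(c + 4)*(c - 1)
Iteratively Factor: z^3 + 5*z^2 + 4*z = (z + 4)*(z^2 + z) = z*(z + 4)*(z + 1)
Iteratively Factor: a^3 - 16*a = (a)*(a^2 - 16) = a*(a - 4)*(a + 4)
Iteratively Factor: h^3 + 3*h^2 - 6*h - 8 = (h + 4)*(h^2 - h - 2) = (h + 1)*(h + 4)*(h - 2)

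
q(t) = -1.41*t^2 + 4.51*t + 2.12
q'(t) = 4.51 - 2.82*t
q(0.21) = 3.00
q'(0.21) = 3.92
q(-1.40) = -6.96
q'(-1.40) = 8.46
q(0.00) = 2.12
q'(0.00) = 4.51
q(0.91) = 5.06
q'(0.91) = 1.94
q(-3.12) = -25.68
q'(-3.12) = 13.31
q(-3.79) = -35.23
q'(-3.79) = 15.20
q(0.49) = 3.99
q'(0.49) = 3.13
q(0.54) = 4.14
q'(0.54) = 2.99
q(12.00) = -146.80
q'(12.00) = -29.33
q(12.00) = -146.80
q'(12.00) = -29.33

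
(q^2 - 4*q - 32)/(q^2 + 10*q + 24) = (q - 8)/(q + 6)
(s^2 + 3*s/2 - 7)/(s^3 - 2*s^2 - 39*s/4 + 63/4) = 2*(2*s^2 + 3*s - 14)/(4*s^3 - 8*s^2 - 39*s + 63)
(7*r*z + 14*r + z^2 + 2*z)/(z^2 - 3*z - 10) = (7*r + z)/(z - 5)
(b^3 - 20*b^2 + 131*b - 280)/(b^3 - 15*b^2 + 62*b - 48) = (b^2 - 12*b + 35)/(b^2 - 7*b + 6)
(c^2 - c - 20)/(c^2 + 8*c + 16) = (c - 5)/(c + 4)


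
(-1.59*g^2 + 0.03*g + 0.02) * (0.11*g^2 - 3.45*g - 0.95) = -0.1749*g^4 + 5.4888*g^3 + 1.4092*g^2 - 0.0975*g - 0.019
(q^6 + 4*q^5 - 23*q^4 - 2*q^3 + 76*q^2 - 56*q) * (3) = 3*q^6 + 12*q^5 - 69*q^4 - 6*q^3 + 228*q^2 - 168*q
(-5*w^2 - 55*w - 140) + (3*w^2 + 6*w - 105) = -2*w^2 - 49*w - 245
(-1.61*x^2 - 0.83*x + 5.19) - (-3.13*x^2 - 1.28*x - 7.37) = 1.52*x^2 + 0.45*x + 12.56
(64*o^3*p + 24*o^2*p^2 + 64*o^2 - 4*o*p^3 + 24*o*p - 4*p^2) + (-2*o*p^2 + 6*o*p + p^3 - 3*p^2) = 64*o^3*p + 24*o^2*p^2 + 64*o^2 - 4*o*p^3 - 2*o*p^2 + 30*o*p + p^3 - 7*p^2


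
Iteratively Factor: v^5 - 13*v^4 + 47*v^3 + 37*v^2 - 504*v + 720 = (v - 5)*(v^4 - 8*v^3 + 7*v^2 + 72*v - 144) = (v - 5)*(v - 3)*(v^3 - 5*v^2 - 8*v + 48) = (v - 5)*(v - 3)*(v + 3)*(v^2 - 8*v + 16) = (v - 5)*(v - 4)*(v - 3)*(v + 3)*(v - 4)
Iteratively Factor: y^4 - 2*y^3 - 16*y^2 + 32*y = (y + 4)*(y^3 - 6*y^2 + 8*y) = (y - 2)*(y + 4)*(y^2 - 4*y) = y*(y - 2)*(y + 4)*(y - 4)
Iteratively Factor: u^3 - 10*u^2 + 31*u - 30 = (u - 3)*(u^2 - 7*u + 10) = (u - 5)*(u - 3)*(u - 2)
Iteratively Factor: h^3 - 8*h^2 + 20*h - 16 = (h - 2)*(h^2 - 6*h + 8) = (h - 4)*(h - 2)*(h - 2)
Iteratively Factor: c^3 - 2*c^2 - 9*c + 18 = (c + 3)*(c^2 - 5*c + 6) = (c - 3)*(c + 3)*(c - 2)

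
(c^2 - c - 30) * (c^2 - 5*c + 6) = c^4 - 6*c^3 - 19*c^2 + 144*c - 180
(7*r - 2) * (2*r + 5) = 14*r^2 + 31*r - 10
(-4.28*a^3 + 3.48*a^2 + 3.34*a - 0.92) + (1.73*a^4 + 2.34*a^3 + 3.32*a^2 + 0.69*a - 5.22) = 1.73*a^4 - 1.94*a^3 + 6.8*a^2 + 4.03*a - 6.14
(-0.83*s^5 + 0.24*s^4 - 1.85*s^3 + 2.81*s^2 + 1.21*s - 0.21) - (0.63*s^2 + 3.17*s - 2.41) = -0.83*s^5 + 0.24*s^4 - 1.85*s^3 + 2.18*s^2 - 1.96*s + 2.2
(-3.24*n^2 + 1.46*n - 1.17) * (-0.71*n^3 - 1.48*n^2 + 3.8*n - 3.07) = 2.3004*n^5 + 3.7586*n^4 - 13.6421*n^3 + 17.2264*n^2 - 8.9282*n + 3.5919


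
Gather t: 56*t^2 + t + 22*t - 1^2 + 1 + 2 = 56*t^2 + 23*t + 2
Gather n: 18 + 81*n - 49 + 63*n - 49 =144*n - 80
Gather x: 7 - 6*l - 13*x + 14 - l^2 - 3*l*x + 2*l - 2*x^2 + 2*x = -l^2 - 4*l - 2*x^2 + x*(-3*l - 11) + 21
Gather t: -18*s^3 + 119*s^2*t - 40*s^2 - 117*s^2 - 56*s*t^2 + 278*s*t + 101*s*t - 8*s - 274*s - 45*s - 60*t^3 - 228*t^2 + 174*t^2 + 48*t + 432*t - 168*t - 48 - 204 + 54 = -18*s^3 - 157*s^2 - 327*s - 60*t^3 + t^2*(-56*s - 54) + t*(119*s^2 + 379*s + 312) - 198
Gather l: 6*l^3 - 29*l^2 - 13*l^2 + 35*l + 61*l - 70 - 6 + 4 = 6*l^3 - 42*l^2 + 96*l - 72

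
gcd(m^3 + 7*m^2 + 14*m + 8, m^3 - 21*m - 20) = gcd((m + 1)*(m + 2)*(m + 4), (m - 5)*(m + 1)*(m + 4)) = m^2 + 5*m + 4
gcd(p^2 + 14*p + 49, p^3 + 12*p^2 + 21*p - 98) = p^2 + 14*p + 49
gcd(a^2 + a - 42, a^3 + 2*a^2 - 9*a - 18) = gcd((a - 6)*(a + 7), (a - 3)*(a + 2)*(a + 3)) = 1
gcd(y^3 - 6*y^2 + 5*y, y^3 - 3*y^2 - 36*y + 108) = 1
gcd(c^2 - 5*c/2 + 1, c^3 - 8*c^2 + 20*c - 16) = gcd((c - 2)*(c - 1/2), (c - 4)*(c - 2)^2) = c - 2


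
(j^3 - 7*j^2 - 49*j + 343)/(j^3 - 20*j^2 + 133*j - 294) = (j + 7)/(j - 6)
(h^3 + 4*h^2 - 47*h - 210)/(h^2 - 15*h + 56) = (h^2 + 11*h + 30)/(h - 8)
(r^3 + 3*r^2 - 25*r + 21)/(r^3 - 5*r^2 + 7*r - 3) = (r + 7)/(r - 1)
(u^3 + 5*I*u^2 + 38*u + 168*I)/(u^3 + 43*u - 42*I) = (u + 4*I)/(u - I)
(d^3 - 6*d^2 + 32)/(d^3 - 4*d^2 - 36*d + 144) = (d^2 - 2*d - 8)/(d^2 - 36)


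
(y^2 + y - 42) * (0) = 0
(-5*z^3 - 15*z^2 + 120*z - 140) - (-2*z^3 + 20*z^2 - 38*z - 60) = -3*z^3 - 35*z^2 + 158*z - 80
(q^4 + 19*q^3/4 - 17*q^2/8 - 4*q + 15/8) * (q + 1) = q^5 + 23*q^4/4 + 21*q^3/8 - 49*q^2/8 - 17*q/8 + 15/8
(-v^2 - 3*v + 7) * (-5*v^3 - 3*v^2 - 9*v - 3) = 5*v^5 + 18*v^4 - 17*v^3 + 9*v^2 - 54*v - 21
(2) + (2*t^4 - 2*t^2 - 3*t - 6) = 2*t^4 - 2*t^2 - 3*t - 4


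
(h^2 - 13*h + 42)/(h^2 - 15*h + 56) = (h - 6)/(h - 8)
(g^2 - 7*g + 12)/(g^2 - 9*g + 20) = (g - 3)/(g - 5)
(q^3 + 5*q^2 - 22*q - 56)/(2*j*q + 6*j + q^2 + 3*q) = (q^3 + 5*q^2 - 22*q - 56)/(2*j*q + 6*j + q^2 + 3*q)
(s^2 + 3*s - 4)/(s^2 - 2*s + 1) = (s + 4)/(s - 1)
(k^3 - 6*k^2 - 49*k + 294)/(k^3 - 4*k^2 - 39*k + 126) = (k^2 + k - 42)/(k^2 + 3*k - 18)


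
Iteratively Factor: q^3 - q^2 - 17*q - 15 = (q + 1)*(q^2 - 2*q - 15) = (q - 5)*(q + 1)*(q + 3)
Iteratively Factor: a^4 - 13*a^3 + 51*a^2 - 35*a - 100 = (a - 5)*(a^3 - 8*a^2 + 11*a + 20) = (a - 5)^2*(a^2 - 3*a - 4) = (a - 5)^2*(a + 1)*(a - 4)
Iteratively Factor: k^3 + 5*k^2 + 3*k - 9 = (k + 3)*(k^2 + 2*k - 3) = (k + 3)^2*(k - 1)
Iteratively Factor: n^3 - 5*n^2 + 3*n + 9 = (n - 3)*(n^2 - 2*n - 3) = (n - 3)*(n + 1)*(n - 3)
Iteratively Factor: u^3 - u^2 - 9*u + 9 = (u - 3)*(u^2 + 2*u - 3) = (u - 3)*(u + 3)*(u - 1)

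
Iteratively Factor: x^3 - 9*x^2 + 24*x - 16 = (x - 1)*(x^2 - 8*x + 16) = (x - 4)*(x - 1)*(x - 4)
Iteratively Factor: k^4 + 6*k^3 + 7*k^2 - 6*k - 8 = (k + 4)*(k^3 + 2*k^2 - k - 2) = (k - 1)*(k + 4)*(k^2 + 3*k + 2) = (k - 1)*(k + 1)*(k + 4)*(k + 2)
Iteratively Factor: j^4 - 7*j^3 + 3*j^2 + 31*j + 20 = (j - 4)*(j^3 - 3*j^2 - 9*j - 5) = (j - 4)*(j + 1)*(j^2 - 4*j - 5) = (j - 5)*(j - 4)*(j + 1)*(j + 1)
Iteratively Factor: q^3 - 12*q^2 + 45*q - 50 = (q - 5)*(q^2 - 7*q + 10) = (q - 5)^2*(q - 2)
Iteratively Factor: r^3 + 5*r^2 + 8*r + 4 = (r + 2)*(r^2 + 3*r + 2) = (r + 1)*(r + 2)*(r + 2)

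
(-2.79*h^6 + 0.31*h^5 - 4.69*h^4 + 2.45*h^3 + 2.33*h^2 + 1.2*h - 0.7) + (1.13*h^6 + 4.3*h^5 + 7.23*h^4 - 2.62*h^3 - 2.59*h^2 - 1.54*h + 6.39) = -1.66*h^6 + 4.61*h^5 + 2.54*h^4 - 0.17*h^3 - 0.26*h^2 - 0.34*h + 5.69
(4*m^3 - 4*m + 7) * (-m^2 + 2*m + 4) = -4*m^5 + 8*m^4 + 20*m^3 - 15*m^2 - 2*m + 28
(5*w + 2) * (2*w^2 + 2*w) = 10*w^3 + 14*w^2 + 4*w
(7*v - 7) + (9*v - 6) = 16*v - 13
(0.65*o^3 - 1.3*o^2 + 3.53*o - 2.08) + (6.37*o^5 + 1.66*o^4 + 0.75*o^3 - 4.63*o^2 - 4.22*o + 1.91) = 6.37*o^5 + 1.66*o^4 + 1.4*o^3 - 5.93*o^2 - 0.69*o - 0.17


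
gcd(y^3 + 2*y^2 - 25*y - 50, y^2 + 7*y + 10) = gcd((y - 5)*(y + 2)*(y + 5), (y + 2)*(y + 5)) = y^2 + 7*y + 10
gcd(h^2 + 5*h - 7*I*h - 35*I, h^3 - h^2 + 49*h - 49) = h - 7*I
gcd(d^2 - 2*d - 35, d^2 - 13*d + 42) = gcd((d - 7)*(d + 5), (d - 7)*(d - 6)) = d - 7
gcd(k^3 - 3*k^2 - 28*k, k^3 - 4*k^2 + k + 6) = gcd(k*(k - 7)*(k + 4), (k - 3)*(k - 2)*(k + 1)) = 1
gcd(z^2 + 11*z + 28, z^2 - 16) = z + 4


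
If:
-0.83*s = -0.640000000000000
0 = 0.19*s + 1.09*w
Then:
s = 0.77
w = -0.13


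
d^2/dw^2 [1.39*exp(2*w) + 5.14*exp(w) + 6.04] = (5.56*exp(w) + 5.14)*exp(w)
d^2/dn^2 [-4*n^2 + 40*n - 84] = -8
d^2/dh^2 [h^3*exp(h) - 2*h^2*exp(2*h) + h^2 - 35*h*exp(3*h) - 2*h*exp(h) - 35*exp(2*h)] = h^3*exp(h) - 8*h^2*exp(2*h) + 6*h^2*exp(h) - 315*h*exp(3*h) - 16*h*exp(2*h) + 4*h*exp(h) - 210*exp(3*h) - 144*exp(2*h) - 4*exp(h) + 2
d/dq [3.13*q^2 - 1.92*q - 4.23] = 6.26*q - 1.92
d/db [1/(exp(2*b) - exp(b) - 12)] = (1 - 2*exp(b))*exp(b)/(-exp(2*b) + exp(b) + 12)^2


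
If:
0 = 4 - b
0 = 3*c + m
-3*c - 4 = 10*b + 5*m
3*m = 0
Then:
No Solution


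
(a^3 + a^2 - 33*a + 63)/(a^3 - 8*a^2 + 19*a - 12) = (a^2 + 4*a - 21)/(a^2 - 5*a + 4)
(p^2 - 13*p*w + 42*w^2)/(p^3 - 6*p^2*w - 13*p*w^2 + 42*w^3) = (p - 6*w)/(p^2 + p*w - 6*w^2)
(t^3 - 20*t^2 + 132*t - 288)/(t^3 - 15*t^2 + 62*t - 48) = (t - 6)/(t - 1)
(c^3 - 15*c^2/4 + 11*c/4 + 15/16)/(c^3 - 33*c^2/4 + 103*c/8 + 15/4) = (c - 3/2)/(c - 6)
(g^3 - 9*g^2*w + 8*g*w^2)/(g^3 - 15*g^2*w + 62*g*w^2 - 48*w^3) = g/(g - 6*w)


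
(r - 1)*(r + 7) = r^2 + 6*r - 7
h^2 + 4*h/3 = h*(h + 4/3)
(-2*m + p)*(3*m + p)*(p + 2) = -6*m^2*p - 12*m^2 + m*p^2 + 2*m*p + p^3 + 2*p^2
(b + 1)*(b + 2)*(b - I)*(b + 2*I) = b^4 + 3*b^3 + I*b^3 + 4*b^2 + 3*I*b^2 + 6*b + 2*I*b + 4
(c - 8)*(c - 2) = c^2 - 10*c + 16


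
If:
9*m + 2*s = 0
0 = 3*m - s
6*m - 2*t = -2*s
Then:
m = 0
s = 0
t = 0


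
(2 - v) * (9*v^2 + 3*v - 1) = -9*v^3 + 15*v^2 + 7*v - 2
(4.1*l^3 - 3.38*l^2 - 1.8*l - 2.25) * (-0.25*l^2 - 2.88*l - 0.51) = -1.025*l^5 - 10.963*l^4 + 8.0934*l^3 + 7.4703*l^2 + 7.398*l + 1.1475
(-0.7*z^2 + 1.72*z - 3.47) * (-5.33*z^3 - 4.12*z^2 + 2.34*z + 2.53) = 3.731*z^5 - 6.2836*z^4 + 9.7707*z^3 + 16.5502*z^2 - 3.7682*z - 8.7791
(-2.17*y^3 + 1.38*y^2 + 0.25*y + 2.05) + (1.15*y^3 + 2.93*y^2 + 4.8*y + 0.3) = -1.02*y^3 + 4.31*y^2 + 5.05*y + 2.35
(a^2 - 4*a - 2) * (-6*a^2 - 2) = -6*a^4 + 24*a^3 + 10*a^2 + 8*a + 4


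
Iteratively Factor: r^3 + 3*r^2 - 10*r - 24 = (r + 2)*(r^2 + r - 12) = (r + 2)*(r + 4)*(r - 3)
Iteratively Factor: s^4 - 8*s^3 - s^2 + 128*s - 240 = (s + 4)*(s^3 - 12*s^2 + 47*s - 60) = (s - 5)*(s + 4)*(s^2 - 7*s + 12) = (s - 5)*(s - 3)*(s + 4)*(s - 4)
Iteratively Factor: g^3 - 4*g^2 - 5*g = (g + 1)*(g^2 - 5*g) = g*(g + 1)*(g - 5)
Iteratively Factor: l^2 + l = (l + 1)*(l)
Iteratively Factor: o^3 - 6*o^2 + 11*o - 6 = (o - 2)*(o^2 - 4*o + 3) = (o - 3)*(o - 2)*(o - 1)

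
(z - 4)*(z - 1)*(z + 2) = z^3 - 3*z^2 - 6*z + 8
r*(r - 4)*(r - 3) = r^3 - 7*r^2 + 12*r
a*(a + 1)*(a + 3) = a^3 + 4*a^2 + 3*a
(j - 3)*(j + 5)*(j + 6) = j^3 + 8*j^2 - 3*j - 90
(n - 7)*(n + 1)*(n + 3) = n^3 - 3*n^2 - 25*n - 21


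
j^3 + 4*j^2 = j^2*(j + 4)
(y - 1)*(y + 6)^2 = y^3 + 11*y^2 + 24*y - 36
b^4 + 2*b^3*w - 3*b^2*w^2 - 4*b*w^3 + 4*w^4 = (b - w)^2*(b + 2*w)^2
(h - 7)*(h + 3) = h^2 - 4*h - 21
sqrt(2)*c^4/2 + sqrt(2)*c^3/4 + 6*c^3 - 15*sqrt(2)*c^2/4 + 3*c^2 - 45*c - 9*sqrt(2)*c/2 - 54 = (c - 3)*(c + 3/2)*(c + 6*sqrt(2))*(sqrt(2)*c/2 + sqrt(2))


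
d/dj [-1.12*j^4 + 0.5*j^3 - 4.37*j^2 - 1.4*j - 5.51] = -4.48*j^3 + 1.5*j^2 - 8.74*j - 1.4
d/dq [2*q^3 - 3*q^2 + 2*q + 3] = 6*q^2 - 6*q + 2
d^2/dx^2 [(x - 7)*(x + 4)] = 2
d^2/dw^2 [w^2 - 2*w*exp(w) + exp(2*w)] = -2*w*exp(w) + 4*exp(2*w) - 4*exp(w) + 2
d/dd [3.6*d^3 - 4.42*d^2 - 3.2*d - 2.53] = 10.8*d^2 - 8.84*d - 3.2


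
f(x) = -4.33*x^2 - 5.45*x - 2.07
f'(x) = -8.66*x - 5.45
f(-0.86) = -0.59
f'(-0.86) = 2.00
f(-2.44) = -14.55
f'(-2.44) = 15.68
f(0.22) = -3.48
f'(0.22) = -7.36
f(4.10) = -97.20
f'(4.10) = -40.96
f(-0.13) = -1.43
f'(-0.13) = -4.32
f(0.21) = -3.41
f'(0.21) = -7.27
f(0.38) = -4.77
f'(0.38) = -8.74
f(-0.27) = -0.91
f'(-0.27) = -3.11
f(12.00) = -690.99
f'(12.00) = -109.37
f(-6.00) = -125.25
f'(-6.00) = 46.51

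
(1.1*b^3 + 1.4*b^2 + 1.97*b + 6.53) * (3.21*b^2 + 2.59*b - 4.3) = 3.531*b^5 + 7.343*b^4 + 5.2197*b^3 + 20.0436*b^2 + 8.4417*b - 28.079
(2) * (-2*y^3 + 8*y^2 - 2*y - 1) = -4*y^3 + 16*y^2 - 4*y - 2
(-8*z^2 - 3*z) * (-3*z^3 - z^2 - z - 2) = 24*z^5 + 17*z^4 + 11*z^3 + 19*z^2 + 6*z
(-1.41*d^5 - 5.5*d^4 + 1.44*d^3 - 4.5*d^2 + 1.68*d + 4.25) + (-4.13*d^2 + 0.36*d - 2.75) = -1.41*d^5 - 5.5*d^4 + 1.44*d^3 - 8.63*d^2 + 2.04*d + 1.5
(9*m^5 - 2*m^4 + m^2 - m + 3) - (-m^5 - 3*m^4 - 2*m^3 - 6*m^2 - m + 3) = 10*m^5 + m^4 + 2*m^3 + 7*m^2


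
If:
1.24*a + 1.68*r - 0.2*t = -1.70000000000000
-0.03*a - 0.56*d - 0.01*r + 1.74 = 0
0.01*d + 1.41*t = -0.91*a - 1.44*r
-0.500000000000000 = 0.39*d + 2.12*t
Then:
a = -19.14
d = 3.90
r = 13.00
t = -0.95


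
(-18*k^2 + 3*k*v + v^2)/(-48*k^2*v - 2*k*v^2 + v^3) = (-3*k + v)/(v*(-8*k + v))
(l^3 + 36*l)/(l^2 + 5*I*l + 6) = l*(l - 6*I)/(l - I)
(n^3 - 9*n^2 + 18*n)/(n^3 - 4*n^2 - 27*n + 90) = n/(n + 5)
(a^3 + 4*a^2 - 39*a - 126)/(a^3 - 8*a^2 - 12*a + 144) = (a^2 + 10*a + 21)/(a^2 - 2*a - 24)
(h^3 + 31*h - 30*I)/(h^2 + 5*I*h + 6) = h - 5*I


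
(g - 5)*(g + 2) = g^2 - 3*g - 10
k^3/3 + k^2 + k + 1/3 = (k/3 + 1/3)*(k + 1)^2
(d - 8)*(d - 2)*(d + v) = d^3 + d^2*v - 10*d^2 - 10*d*v + 16*d + 16*v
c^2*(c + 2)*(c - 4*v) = c^4 - 4*c^3*v + 2*c^3 - 8*c^2*v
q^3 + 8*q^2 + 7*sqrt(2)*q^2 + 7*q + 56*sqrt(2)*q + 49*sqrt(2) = (q + 1)*(q + 7)*(q + 7*sqrt(2))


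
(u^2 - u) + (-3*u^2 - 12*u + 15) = -2*u^2 - 13*u + 15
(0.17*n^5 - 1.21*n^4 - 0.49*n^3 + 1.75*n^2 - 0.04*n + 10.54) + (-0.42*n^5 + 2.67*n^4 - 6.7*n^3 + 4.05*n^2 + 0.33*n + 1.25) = -0.25*n^5 + 1.46*n^4 - 7.19*n^3 + 5.8*n^2 + 0.29*n + 11.79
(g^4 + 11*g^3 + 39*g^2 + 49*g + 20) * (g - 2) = g^5 + 9*g^4 + 17*g^3 - 29*g^2 - 78*g - 40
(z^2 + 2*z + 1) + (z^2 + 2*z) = 2*z^2 + 4*z + 1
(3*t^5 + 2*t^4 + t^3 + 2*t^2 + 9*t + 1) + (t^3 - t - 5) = 3*t^5 + 2*t^4 + 2*t^3 + 2*t^2 + 8*t - 4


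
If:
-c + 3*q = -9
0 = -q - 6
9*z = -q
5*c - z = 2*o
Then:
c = -9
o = -137/6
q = -6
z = 2/3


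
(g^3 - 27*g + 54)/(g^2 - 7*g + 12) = (g^2 + 3*g - 18)/(g - 4)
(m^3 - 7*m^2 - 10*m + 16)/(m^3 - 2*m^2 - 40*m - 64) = (m - 1)/(m + 4)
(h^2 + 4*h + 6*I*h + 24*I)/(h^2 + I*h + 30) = (h + 4)/(h - 5*I)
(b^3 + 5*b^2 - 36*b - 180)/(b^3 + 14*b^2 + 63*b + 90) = (b - 6)/(b + 3)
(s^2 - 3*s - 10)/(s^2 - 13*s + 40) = (s + 2)/(s - 8)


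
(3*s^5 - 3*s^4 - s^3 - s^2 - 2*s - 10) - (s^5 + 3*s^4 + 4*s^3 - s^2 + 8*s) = 2*s^5 - 6*s^4 - 5*s^3 - 10*s - 10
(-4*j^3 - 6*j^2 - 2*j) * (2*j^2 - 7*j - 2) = -8*j^5 + 16*j^4 + 46*j^3 + 26*j^2 + 4*j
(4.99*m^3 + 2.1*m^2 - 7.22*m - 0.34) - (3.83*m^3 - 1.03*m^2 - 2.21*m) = 1.16*m^3 + 3.13*m^2 - 5.01*m - 0.34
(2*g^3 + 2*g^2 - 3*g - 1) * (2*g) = 4*g^4 + 4*g^3 - 6*g^2 - 2*g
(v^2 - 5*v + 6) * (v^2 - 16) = v^4 - 5*v^3 - 10*v^2 + 80*v - 96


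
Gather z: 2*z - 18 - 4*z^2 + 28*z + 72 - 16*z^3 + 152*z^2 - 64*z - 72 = -16*z^3 + 148*z^2 - 34*z - 18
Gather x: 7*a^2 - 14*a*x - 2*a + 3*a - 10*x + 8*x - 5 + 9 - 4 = 7*a^2 + a + x*(-14*a - 2)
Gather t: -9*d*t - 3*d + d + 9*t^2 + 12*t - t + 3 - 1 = -2*d + 9*t^2 + t*(11 - 9*d) + 2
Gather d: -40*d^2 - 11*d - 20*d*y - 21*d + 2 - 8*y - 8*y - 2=-40*d^2 + d*(-20*y - 32) - 16*y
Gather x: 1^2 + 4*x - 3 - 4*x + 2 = 0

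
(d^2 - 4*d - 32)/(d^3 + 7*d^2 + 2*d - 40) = (d - 8)/(d^2 + 3*d - 10)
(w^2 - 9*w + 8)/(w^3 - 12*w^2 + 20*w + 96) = (w - 1)/(w^2 - 4*w - 12)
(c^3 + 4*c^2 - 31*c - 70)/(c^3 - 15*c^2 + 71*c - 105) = (c^2 + 9*c + 14)/(c^2 - 10*c + 21)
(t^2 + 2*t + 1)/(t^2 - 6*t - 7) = (t + 1)/(t - 7)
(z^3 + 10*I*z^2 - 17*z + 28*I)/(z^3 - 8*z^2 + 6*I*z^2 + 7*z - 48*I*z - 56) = (z + 4*I)/(z - 8)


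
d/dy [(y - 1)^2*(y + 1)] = (y - 1)*(3*y + 1)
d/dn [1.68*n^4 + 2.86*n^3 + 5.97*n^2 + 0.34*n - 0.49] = 6.72*n^3 + 8.58*n^2 + 11.94*n + 0.34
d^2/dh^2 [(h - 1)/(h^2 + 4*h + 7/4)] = 32*(16*(h - 1)*(h + 2)^2 - 3*(h + 1)*(4*h^2 + 16*h + 7))/(4*h^2 + 16*h + 7)^3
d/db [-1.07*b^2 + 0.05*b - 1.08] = 0.05 - 2.14*b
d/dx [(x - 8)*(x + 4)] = 2*x - 4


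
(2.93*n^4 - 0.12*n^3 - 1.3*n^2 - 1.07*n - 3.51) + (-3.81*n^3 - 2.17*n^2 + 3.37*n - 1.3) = 2.93*n^4 - 3.93*n^3 - 3.47*n^2 + 2.3*n - 4.81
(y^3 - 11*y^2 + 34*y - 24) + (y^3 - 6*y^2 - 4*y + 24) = 2*y^3 - 17*y^2 + 30*y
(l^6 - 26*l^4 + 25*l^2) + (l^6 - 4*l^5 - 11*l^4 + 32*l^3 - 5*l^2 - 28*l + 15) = 2*l^6 - 4*l^5 - 37*l^4 + 32*l^3 + 20*l^2 - 28*l + 15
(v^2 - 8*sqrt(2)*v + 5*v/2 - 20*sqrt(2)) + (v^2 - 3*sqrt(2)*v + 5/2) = 2*v^2 - 11*sqrt(2)*v + 5*v/2 - 20*sqrt(2) + 5/2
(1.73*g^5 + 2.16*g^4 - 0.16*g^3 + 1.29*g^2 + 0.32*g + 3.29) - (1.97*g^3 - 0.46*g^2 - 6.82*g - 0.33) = 1.73*g^5 + 2.16*g^4 - 2.13*g^3 + 1.75*g^2 + 7.14*g + 3.62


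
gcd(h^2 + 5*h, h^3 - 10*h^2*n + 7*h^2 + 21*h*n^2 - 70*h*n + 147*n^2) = 1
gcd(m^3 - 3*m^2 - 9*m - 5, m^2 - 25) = m - 5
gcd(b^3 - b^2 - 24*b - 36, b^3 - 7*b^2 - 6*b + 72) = b^2 - 3*b - 18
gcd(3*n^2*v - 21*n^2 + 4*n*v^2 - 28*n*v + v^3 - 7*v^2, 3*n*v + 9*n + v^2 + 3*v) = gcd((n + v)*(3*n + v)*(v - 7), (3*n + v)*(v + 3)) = 3*n + v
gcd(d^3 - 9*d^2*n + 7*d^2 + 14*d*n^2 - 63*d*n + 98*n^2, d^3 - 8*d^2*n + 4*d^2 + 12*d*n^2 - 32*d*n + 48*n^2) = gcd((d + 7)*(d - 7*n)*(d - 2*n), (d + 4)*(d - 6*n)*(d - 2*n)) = d - 2*n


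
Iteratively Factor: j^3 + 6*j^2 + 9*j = (j + 3)*(j^2 + 3*j) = j*(j + 3)*(j + 3)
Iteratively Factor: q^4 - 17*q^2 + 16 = (q + 1)*(q^3 - q^2 - 16*q + 16) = (q - 1)*(q + 1)*(q^2 - 16) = (q - 1)*(q + 1)*(q + 4)*(q - 4)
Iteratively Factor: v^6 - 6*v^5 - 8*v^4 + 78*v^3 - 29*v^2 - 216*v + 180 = (v - 3)*(v^5 - 3*v^4 - 17*v^3 + 27*v^2 + 52*v - 60) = (v - 3)*(v + 3)*(v^4 - 6*v^3 + v^2 + 24*v - 20) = (v - 5)*(v - 3)*(v + 3)*(v^3 - v^2 - 4*v + 4) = (v - 5)*(v - 3)*(v - 1)*(v + 3)*(v^2 - 4) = (v - 5)*(v - 3)*(v - 2)*(v - 1)*(v + 3)*(v + 2)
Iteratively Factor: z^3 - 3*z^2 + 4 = (z - 2)*(z^2 - z - 2) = (z - 2)*(z + 1)*(z - 2)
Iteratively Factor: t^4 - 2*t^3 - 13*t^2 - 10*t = (t + 1)*(t^3 - 3*t^2 - 10*t) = (t + 1)*(t + 2)*(t^2 - 5*t) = t*(t + 1)*(t + 2)*(t - 5)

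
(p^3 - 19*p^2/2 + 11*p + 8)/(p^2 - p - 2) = (p^2 - 15*p/2 - 4)/(p + 1)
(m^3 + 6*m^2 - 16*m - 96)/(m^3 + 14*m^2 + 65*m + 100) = (m^2 + 2*m - 24)/(m^2 + 10*m + 25)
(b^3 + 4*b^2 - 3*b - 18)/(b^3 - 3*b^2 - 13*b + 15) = (b^2 + b - 6)/(b^2 - 6*b + 5)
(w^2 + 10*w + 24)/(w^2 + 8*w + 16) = (w + 6)/(w + 4)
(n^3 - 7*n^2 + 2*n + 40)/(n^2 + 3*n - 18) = (n^3 - 7*n^2 + 2*n + 40)/(n^2 + 3*n - 18)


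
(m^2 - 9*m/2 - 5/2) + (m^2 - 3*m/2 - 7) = 2*m^2 - 6*m - 19/2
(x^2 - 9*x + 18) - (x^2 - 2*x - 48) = 66 - 7*x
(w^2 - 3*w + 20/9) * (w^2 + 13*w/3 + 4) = w^4 + 4*w^3/3 - 61*w^2/9 - 64*w/27 + 80/9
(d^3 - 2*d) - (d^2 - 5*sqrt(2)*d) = d^3 - d^2 - 2*d + 5*sqrt(2)*d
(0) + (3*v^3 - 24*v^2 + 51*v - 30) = 3*v^3 - 24*v^2 + 51*v - 30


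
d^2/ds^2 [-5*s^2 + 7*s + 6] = -10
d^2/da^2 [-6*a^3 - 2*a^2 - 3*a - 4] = -36*a - 4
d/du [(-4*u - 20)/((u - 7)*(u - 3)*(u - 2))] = 4*(2*u^3 + 3*u^2 - 120*u + 247)/(u^6 - 24*u^5 + 226*u^4 - 1068*u^3 + 2689*u^2 - 3444*u + 1764)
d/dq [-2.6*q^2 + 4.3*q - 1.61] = 4.3 - 5.2*q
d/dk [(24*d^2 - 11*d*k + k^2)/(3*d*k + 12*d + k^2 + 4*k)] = ((-11*d + 2*k)*(3*d*k + 12*d + k^2 + 4*k) - (3*d + 2*k + 4)*(24*d^2 - 11*d*k + k^2))/(3*d*k + 12*d + k^2 + 4*k)^2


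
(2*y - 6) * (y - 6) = 2*y^2 - 18*y + 36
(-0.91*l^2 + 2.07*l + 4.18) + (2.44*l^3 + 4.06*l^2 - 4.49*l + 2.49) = 2.44*l^3 + 3.15*l^2 - 2.42*l + 6.67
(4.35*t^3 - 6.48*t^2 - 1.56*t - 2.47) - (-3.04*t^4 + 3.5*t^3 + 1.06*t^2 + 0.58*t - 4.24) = 3.04*t^4 + 0.85*t^3 - 7.54*t^2 - 2.14*t + 1.77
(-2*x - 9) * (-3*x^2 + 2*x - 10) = 6*x^3 + 23*x^2 + 2*x + 90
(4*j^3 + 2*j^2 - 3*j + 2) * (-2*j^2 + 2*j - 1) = -8*j^5 + 4*j^4 + 6*j^3 - 12*j^2 + 7*j - 2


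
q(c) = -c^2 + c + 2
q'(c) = 1 - 2*c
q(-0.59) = 1.06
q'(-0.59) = 2.18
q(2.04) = -0.12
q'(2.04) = -3.08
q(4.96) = -17.64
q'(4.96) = -8.92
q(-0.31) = 1.59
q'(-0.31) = 1.62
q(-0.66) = 0.90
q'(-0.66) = 2.32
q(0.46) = 2.25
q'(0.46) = 0.08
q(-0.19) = 1.77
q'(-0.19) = 1.38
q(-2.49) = -6.69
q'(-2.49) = 5.98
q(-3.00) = -10.00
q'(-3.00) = 7.00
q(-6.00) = -40.00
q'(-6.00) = 13.00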